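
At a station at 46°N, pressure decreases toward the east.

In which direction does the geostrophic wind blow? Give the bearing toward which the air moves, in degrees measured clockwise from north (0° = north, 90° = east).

The pressure-gradient force points toward the east (bearing 090°).
Geostrophic balance: in the Northern Hemisphere the Coriolis force deflects motion to the right, so the geostrophic wind blows 90° to the right of the pressure-gradient force (low pressure on the left).
Rotating 090° by 90° clockwise gives 180° — the wind blows toward the south.

180°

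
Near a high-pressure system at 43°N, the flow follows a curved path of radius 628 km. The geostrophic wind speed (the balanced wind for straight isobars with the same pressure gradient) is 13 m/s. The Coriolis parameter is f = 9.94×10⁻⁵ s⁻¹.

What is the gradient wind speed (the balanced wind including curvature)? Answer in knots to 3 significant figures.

Around a high, pressure-gradient force acts outward with centrifugal, so Coriolis balances both:
fV = (1/ρ)|∂P/∂n| + V²/R  →  V² − fR·V + fR·V_g = 0
With fR = 9.94×10⁻⁵ × 628×10³ m = 62.4 m/s:
V = [fR − √((fR)² − 4 fR V_g)]/2 = [62.4 − √(62.4² − 4×62.4×13)]/2 = 18.5 m/s
Supergeostrophic (V > V_g = 13 m/s), as expected around a high.
Converting: 18.5 m/s × 1.944 = 35.9 knots

35.9 knots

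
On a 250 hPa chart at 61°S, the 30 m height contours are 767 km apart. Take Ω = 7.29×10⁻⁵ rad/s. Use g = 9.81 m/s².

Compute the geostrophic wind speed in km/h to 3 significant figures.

Coriolis parameter at 61°S:
f = 2Ω sin φ = 2 × 7.29×10⁻⁵ × sin 61° = 1.28×10⁻⁴ s⁻¹
Height gradient: |∂Z/∂n| = 30 m / 767000 m = 3.91×10⁻⁵
On a pressure surface, geostrophic balance gives V_g = (g/f)|∂Z/∂n|:
V_g = 9.81 × 3.91×10⁻⁵ / 1.28×10⁻⁴ = 3.01 m/s
Converting: 3.01 m/s × 3.6 = 10.8 km/h

10.8 km/h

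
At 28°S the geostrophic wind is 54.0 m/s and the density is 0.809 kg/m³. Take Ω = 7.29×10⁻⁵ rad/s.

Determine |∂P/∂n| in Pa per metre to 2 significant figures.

Coriolis parameter at 28°S:
f = 2Ω sin φ = 2 × 7.29×10⁻⁵ × sin 28° = 6.84×10⁻⁵ s⁻¹
Geostrophic balance rearranged: |∂P/∂n| = f ρ V_g
|∂P/∂n| = 6.84×10⁻⁵ × 0.809 × 54.0 = 2.99×10⁻³ Pa/m

3.0×10⁻³ Pa/m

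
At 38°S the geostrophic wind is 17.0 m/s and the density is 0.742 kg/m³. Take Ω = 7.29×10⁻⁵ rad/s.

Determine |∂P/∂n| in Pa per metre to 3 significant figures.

1.13×10⁻³ Pa/m

Coriolis parameter at 38°S:
f = 2Ω sin φ = 2 × 7.29×10⁻⁵ × sin 38° = 8.98×10⁻⁵ s⁻¹
Geostrophic balance rearranged: |∂P/∂n| = f ρ V_g
|∂P/∂n| = 8.98×10⁻⁵ × 0.742 × 17.0 = 1.13×10⁻³ Pa/m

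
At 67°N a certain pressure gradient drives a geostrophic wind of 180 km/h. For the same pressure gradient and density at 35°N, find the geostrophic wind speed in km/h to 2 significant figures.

With the same pressure gradient and density, V_g ∝ 1/f ∝ 1/sin φ.
V₂ = V₁ · sin φ₁ / sin φ₂ = 180 × sin 67° / sin 35°
V₂ = 180 × 0.9205/0.5736 = 290 km/h

290 km/h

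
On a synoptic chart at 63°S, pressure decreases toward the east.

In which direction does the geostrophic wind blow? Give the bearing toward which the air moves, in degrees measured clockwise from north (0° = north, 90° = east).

The pressure-gradient force points toward the east (bearing 090°).
Geostrophic balance: in the Southern Hemisphere the Coriolis force deflects motion to the left, so the geostrophic wind blows 90° to the left of the pressure-gradient force (low pressure on the right).
Rotating 090° by 90° counterclockwise gives 000° — the wind blows toward the north.

000°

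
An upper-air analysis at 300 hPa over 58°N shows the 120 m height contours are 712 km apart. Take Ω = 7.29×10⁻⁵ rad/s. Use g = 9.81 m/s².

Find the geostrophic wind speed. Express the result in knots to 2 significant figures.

26 knots

Coriolis parameter at 58°N:
f = 2Ω sin φ = 2 × 7.29×10⁻⁵ × sin 58° = 1.24×10⁻⁴ s⁻¹
Height gradient: |∂Z/∂n| = 120 m / 712000 m = 1.69×10⁻⁴
On a pressure surface, geostrophic balance gives V_g = (g/f)|∂Z/∂n|:
V_g = 9.81 × 1.69×10⁻⁴ / 1.24×10⁻⁴ = 13.4 m/s
Converting: 13.4 m/s × 1.944 = 26 knots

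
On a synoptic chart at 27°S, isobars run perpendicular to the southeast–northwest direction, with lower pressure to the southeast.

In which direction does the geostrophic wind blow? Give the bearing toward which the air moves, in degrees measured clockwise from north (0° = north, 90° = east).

045°

The pressure-gradient force points toward the southeast (bearing 135°).
Geostrophic balance: in the Southern Hemisphere the Coriolis force deflects motion to the left, so the geostrophic wind blows 90° to the left of the pressure-gradient force (low pressure on the right).
Rotating 135° by 90° counterclockwise gives 045° — the wind blows toward the northeast.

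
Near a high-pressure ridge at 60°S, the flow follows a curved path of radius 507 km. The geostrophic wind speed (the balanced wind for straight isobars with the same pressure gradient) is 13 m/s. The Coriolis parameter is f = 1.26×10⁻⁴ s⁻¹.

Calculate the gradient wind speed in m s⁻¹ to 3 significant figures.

Around a high, pressure-gradient force acts outward with centrifugal, so Coriolis balances both:
fV = (1/ρ)|∂P/∂n| + V²/R  →  V² − fR·V + fR·V_g = 0
With fR = 1.26×10⁻⁴ × 507×10³ m = 63.9 m/s:
V = [fR − √((fR)² − 4 fR V_g)]/2 = [63.9 − √(63.9² − 4×63.9×13)]/2 = 18.2 m/s
Supergeostrophic (V > V_g = 13 m/s), as expected around a high.

18.2 m s⁻¹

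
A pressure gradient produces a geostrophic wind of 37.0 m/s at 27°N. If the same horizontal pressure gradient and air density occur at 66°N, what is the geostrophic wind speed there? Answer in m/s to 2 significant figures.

18 m/s

With the same pressure gradient and density, V_g ∝ 1/f ∝ 1/sin φ.
V₂ = V₁ · sin φ₁ / sin φ₂ = 37.0 × sin 27° / sin 66°
V₂ = 37.0 × 0.4540/0.9135 = 18 m/s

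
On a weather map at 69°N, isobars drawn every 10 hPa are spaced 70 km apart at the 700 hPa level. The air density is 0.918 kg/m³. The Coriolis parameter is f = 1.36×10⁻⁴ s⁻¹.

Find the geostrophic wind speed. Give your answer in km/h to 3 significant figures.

Pressure gradient: |∂P/∂n| = 1000 Pa / 70000 m = 1.43×10⁻² Pa/m
Geostrophic balance (pressure-gradient force = Coriolis force):
V_g = (1/(fρ)) |∂P/∂n| = 1.43×10⁻² / (1.36×10⁻⁴ × 0.918) = 114 m/s
Converting: 114 m/s × 3.6 = 412 km/h

412 km/h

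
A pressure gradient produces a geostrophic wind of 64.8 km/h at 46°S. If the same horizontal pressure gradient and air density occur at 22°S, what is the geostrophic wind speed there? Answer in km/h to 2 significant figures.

With the same pressure gradient and density, V_g ∝ 1/f ∝ 1/sin φ.
V₂ = V₁ · sin φ₁ / sin φ₂ = 64.8 × sin 46° / sin 22°
V₂ = 64.8 × 0.7193/0.3746 = 120 km/h

120 km/h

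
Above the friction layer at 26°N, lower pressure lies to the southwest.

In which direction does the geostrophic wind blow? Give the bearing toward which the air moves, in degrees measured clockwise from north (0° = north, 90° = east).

The pressure-gradient force points toward the southwest (bearing 225°).
Geostrophic balance: in the Northern Hemisphere the Coriolis force deflects motion to the right, so the geostrophic wind blows 90° to the right of the pressure-gradient force (low pressure on the left).
Rotating 225° by 90° clockwise gives 315° — the wind blows toward the northwest.

315°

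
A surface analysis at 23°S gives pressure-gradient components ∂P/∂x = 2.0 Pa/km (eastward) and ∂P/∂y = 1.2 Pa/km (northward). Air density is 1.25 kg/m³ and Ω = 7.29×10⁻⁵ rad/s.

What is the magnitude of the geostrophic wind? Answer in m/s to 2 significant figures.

33 m/s

Coriolis parameter at 23°S:
f = 2Ω sin φ = 2 × 7.29×10⁻⁵ × sin 23° = 5.70×10⁻⁵ s⁻¹
In the Southern Hemisphere f is negative: f = −5.70×10⁻⁵ s⁻¹.
Component geostrophic relations (x east, y north):
u_g = −(1/(fρ)) ∂P/∂y,  v_g = (1/(fρ)) ∂P/∂x
u_g = −(1.2×10⁻³)/(−5.70×10⁻⁵ × 1.25) = 16.9 m/s;  v_g = (2.0×10⁻³)/(−5.70×10⁻⁵ × 1.25) = −28.1 m/s
|V_g| = √(u_g² + v_g²) = 32.8 m/s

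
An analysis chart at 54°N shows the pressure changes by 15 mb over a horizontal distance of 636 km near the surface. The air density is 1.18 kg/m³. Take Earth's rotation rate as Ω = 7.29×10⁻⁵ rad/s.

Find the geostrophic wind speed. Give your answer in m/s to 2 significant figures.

17 m/s

Coriolis parameter at 54°N:
f = 2Ω sin φ = 2 × 7.29×10⁻⁵ × sin 54° = 1.18×10⁻⁴ s⁻¹
Pressure gradient: |∂P/∂n| = 1500 Pa / 636000 m = 2.36×10⁻³ Pa/m
Geostrophic balance (pressure-gradient force = Coriolis force):
V_g = (1/(fρ)) |∂P/∂n| = 2.36×10⁻³ / (1.18×10⁻⁴ × 1.18) = 16.9 m/s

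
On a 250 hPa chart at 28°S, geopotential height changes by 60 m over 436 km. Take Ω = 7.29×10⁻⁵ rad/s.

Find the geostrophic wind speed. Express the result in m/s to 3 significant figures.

Coriolis parameter at 28°S:
f = 2Ω sin φ = 2 × 7.29×10⁻⁵ × sin 28° = 6.84×10⁻⁵ s⁻¹
Height gradient: |∂Z/∂n| = 60 m / 436000 m = 1.38×10⁻⁴
On a pressure surface, geostrophic balance gives V_g = (g/f)|∂Z/∂n|:
V_g = 9.81 × 1.38×10⁻⁴ / 6.84×10⁻⁵ = 19.7 m/s

19.7 m/s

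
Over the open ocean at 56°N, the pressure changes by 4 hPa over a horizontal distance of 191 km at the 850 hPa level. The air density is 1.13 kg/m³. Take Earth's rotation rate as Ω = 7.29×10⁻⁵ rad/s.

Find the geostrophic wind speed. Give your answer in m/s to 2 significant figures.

Coriolis parameter at 56°N:
f = 2Ω sin φ = 2 × 7.29×10⁻⁵ × sin 56° = 1.21×10⁻⁴ s⁻¹
Pressure gradient: |∂P/∂n| = 400 Pa / 191000 m = 2.09×10⁻³ Pa/m
Geostrophic balance (pressure-gradient force = Coriolis force):
V_g = (1/(fρ)) |∂P/∂n| = 2.09×10⁻³ / (1.21×10⁻⁴ × 1.13) = 15.3 m/s

15 m/s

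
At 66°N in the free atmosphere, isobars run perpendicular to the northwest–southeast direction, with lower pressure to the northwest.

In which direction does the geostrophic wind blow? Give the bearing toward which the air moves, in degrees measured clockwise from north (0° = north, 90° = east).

The pressure-gradient force points toward the northwest (bearing 315°).
Geostrophic balance: in the Northern Hemisphere the Coriolis force deflects motion to the right, so the geostrophic wind blows 90° to the right of the pressure-gradient force (low pressure on the left).
Rotating 315° by 90° clockwise gives 045° — the wind blows toward the northeast.

045°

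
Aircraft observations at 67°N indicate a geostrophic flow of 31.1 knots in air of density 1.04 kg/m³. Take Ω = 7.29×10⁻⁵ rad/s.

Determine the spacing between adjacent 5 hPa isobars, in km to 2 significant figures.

220 km

Coriolis parameter at 67°N:
f = 2Ω sin φ = 2 × 7.29×10⁻⁵ × sin 67° = 1.34×10⁻⁴ s⁻¹
Wind speed in SI: 31.1 knots = 16.0 m/s
Geostrophic balance rearranged: |∂P/∂n| = f ρ V_g
|∂P/∂n| = 1.34×10⁻⁴ × 1.04 × 16.0 = 2.23×10⁻³ Pa/m
Isobar spacing: Δn = ΔP/|∂P/∂n| = 500 Pa / 2.23×10⁻³ Pa/m = 223900 m ≈ 220 km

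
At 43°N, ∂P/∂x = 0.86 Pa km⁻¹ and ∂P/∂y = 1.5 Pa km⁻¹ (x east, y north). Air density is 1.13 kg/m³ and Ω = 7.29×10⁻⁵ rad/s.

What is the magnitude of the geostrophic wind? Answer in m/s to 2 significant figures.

15 m/s

Coriolis parameter at 43°N:
f = 2Ω sin φ = 2 × 7.29×10⁻⁵ × sin 43° = 9.94×10⁻⁵ s⁻¹
Component geostrophic relations (x east, y north):
u_g = −(1/(fρ)) ∂P/∂y,  v_g = (1/(fρ)) ∂P/∂x
u_g = −(1.5×10⁻³)/(9.94×10⁻⁵ × 1.13) = −13.3 m/s;  v_g = (0.86×10⁻³)/(9.94×10⁻⁵ × 1.13) = 7.65 m/s
|V_g| = √(u_g² + v_g²) = 15.4 m/s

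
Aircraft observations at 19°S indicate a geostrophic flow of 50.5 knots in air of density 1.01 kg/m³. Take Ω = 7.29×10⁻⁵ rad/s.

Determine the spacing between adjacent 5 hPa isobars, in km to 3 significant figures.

401 km

Coriolis parameter at 19°S:
f = 2Ω sin φ = 2 × 7.29×10⁻⁵ × sin 19° = 4.75×10⁻⁵ s⁻¹
Wind speed in SI: 50.5 knots = 26.0 m/s
Geostrophic balance rearranged: |∂P/∂n| = f ρ V_g
|∂P/∂n| = 4.75×10⁻⁵ × 1.01 × 26.0 = 1.25×10⁻³ Pa/m
Isobar spacing: Δn = ΔP/|∂P/∂n| = 500 Pa / 1.25×10⁻³ Pa/m = 401439 m ≈ 401 km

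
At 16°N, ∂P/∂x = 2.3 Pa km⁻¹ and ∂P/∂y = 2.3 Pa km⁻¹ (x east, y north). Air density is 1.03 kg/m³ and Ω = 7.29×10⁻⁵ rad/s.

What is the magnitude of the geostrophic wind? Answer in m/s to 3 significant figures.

Coriolis parameter at 16°N:
f = 2Ω sin φ = 2 × 7.29×10⁻⁵ × sin 16° = 4.02×10⁻⁵ s⁻¹
Component geostrophic relations (x east, y north):
u_g = −(1/(fρ)) ∂P/∂y,  v_g = (1/(fρ)) ∂P/∂x
u_g = −(2.3×10⁻³)/(4.02×10⁻⁵ × 1.03) = −55.6 m/s;  v_g = (2.3×10⁻³)/(4.02×10⁻⁵ × 1.03) = 55.6 m/s
|V_g| = √(u_g² + v_g²) = 78.6 m/s

78.6 m/s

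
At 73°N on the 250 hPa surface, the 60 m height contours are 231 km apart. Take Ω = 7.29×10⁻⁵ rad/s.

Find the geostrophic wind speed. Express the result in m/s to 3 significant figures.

18.3 m/s

Coriolis parameter at 73°N:
f = 2Ω sin φ = 2 × 7.29×10⁻⁵ × sin 73° = 1.39×10⁻⁴ s⁻¹
Height gradient: |∂Z/∂n| = 60 m / 231000 m = 2.60×10⁻⁴
On a pressure surface, geostrophic balance gives V_g = (g/f)|∂Z/∂n|:
V_g = 9.81 × 2.60×10⁻⁴ / 1.39×10⁻⁴ = 18.3 m/s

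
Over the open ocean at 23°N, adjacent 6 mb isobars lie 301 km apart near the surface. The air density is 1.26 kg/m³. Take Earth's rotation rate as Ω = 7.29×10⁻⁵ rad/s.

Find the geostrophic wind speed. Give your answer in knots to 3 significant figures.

54.0 knots

Coriolis parameter at 23°N:
f = 2Ω sin φ = 2 × 7.29×10⁻⁵ × sin 23° = 5.70×10⁻⁵ s⁻¹
Pressure gradient: |∂P/∂n| = 600 Pa / 301000 m = 1.99×10⁻³ Pa/m
Geostrophic balance (pressure-gradient force = Coriolis force):
V_g = (1/(fρ)) |∂P/∂n| = 1.99×10⁻³ / (5.70×10⁻⁵ × 1.26) = 27.8 m/s
Converting: 27.8 m/s × 1.944 = 54.0 knots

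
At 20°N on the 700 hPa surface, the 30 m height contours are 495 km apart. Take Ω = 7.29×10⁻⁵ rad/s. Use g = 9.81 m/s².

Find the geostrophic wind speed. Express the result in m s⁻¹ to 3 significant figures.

11.9 m s⁻¹

Coriolis parameter at 20°N:
f = 2Ω sin φ = 2 × 7.29×10⁻⁵ × sin 20° = 4.99×10⁻⁵ s⁻¹
Height gradient: |∂Z/∂n| = 30 m / 495000 m = 6.06×10⁻⁵
On a pressure surface, geostrophic balance gives V_g = (g/f)|∂Z/∂n|:
V_g = 9.81 × 6.06×10⁻⁵ / 4.99×10⁻⁵ = 11.9 m/s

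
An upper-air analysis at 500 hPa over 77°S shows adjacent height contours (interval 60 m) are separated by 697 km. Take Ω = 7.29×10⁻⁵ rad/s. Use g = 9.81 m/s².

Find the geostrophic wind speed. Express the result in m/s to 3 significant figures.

Coriolis parameter at 77°S:
f = 2Ω sin φ = 2 × 7.29×10⁻⁵ × sin 77° = 1.42×10⁻⁴ s⁻¹
Height gradient: |∂Z/∂n| = 60 m / 697000 m = 8.61×10⁻⁵
On a pressure surface, geostrophic balance gives V_g = (g/f)|∂Z/∂n|:
V_g = 9.81 × 8.61×10⁻⁵ / 1.42×10⁻⁴ = 5.94 m/s

5.94 m/s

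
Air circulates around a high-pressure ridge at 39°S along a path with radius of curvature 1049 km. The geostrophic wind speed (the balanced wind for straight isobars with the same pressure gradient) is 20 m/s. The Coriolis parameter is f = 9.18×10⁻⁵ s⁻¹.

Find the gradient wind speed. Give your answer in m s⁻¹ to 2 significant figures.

28 m s⁻¹

Around a high, pressure-gradient force acts outward with centrifugal, so Coriolis balances both:
fV = (1/ρ)|∂P/∂n| + V²/R  →  V² − fR·V + fR·V_g = 0
With fR = 9.18×10⁻⁵ × 1049×10³ m = 96.3 m/s:
V = [fR − √((fR)² − 4 fR V_g)]/2 = [96.3 − √(96.3² − 4×96.3×20)]/2 = 28.3 m/s
Supergeostrophic (V > V_g = 20 m/s), as expected around a high.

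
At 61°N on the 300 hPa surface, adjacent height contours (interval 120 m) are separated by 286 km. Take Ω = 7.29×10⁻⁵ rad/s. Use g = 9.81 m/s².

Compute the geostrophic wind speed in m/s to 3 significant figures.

Coriolis parameter at 61°N:
f = 2Ω sin φ = 2 × 7.29×10⁻⁵ × sin 61° = 1.28×10⁻⁴ s⁻¹
Height gradient: |∂Z/∂n| = 120 m / 286000 m = 4.20×10⁻⁴
On a pressure surface, geostrophic balance gives V_g = (g/f)|∂Z/∂n|:
V_g = 9.81 × 4.20×10⁻⁴ / 1.28×10⁻⁴ = 32.3 m/s

32.3 m/s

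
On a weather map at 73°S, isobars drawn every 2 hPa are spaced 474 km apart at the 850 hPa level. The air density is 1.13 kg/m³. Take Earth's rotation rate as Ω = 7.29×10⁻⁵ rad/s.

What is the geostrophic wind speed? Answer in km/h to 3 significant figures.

9.64 km/h

Coriolis parameter at 73°S:
f = 2Ω sin φ = 2 × 7.29×10⁻⁵ × sin 73° = 1.39×10⁻⁴ s⁻¹
Pressure gradient: |∂P/∂n| = 200 Pa / 474000 m = 4.22×10⁻⁴ Pa/m
Geostrophic balance (pressure-gradient force = Coriolis force):
V_g = (1/(fρ)) |∂P/∂n| = 4.22×10⁻⁴ / (1.39×10⁻⁴ × 1.13) = 2.68 m/s
Converting: 2.68 m/s × 3.6 = 9.64 km/h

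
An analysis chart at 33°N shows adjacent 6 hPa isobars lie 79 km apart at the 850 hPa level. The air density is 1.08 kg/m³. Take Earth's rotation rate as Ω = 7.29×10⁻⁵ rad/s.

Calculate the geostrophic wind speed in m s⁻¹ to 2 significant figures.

89 m s⁻¹

Coriolis parameter at 33°N:
f = 2Ω sin φ = 2 × 7.29×10⁻⁵ × sin 33° = 7.94×10⁻⁵ s⁻¹
Pressure gradient: |∂P/∂n| = 600 Pa / 79000 m = 7.59×10⁻³ Pa/m
Geostrophic balance (pressure-gradient force = Coriolis force):
V_g = (1/(fρ)) |∂P/∂n| = 7.59×10⁻³ / (7.94×10⁻⁵ × 1.08) = 88.6 m/s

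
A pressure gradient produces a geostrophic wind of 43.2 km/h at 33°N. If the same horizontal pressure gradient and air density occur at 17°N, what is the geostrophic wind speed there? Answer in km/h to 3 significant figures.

80.5 km/h

With the same pressure gradient and density, V_g ∝ 1/f ∝ 1/sin φ.
V₂ = V₁ · sin φ₁ / sin φ₂ = 43.2 × sin 33° / sin 17°
V₂ = 43.2 × 0.5446/0.2924 = 80.5 km/h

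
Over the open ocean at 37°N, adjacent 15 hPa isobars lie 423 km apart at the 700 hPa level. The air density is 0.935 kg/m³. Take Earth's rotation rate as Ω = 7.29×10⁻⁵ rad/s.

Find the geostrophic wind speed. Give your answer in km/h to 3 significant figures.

Coriolis parameter at 37°N:
f = 2Ω sin φ = 2 × 7.29×10⁻⁵ × sin 37° = 8.77×10⁻⁵ s⁻¹
Pressure gradient: |∂P/∂n| = 1500 Pa / 423000 m = 3.55×10⁻³ Pa/m
Geostrophic balance (pressure-gradient force = Coriolis force):
V_g = (1/(fρ)) |∂P/∂n| = 3.55×10⁻³ / (8.77×10⁻⁵ × 0.935) = 43.2 m/s
Converting: 43.2 m/s × 3.6 = 156 km/h

156 km/h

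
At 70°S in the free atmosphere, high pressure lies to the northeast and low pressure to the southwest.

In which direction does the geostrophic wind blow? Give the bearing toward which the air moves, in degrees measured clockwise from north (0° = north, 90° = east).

The pressure-gradient force points toward the southwest (bearing 225°).
Geostrophic balance: in the Southern Hemisphere the Coriolis force deflects motion to the left, so the geostrophic wind blows 90° to the left of the pressure-gradient force (low pressure on the right).
Rotating 225° by 90° counterclockwise gives 135° — the wind blows toward the southeast.

135°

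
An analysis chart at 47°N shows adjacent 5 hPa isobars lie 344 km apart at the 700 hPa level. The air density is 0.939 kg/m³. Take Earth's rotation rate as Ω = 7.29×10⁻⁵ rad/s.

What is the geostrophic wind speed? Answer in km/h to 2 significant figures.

Coriolis parameter at 47°N:
f = 2Ω sin φ = 2 × 7.29×10⁻⁵ × sin 47° = 1.07×10⁻⁴ s⁻¹
Pressure gradient: |∂P/∂n| = 500 Pa / 344000 m = 1.45×10⁻³ Pa/m
Geostrophic balance (pressure-gradient force = Coriolis force):
V_g = (1/(fρ)) |∂P/∂n| = 1.45×10⁻³ / (1.07×10⁻⁴ × 0.939) = 14.5 m/s
Converting: 14.5 m/s × 3.6 = 52 km/h

52 km/h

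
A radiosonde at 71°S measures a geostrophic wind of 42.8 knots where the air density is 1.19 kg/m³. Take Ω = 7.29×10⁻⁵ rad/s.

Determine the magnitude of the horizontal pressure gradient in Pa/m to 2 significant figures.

Coriolis parameter at 71°S:
f = 2Ω sin φ = 2 × 7.29×10⁻⁵ × sin 71° = 1.38×10⁻⁴ s⁻¹
Wind speed in SI: 42.8 knots = 22.0 m/s
Geostrophic balance rearranged: |∂P/∂n| = f ρ V_g
|∂P/∂n| = 1.38×10⁻⁴ × 1.19 × 22.0 = 3.61×10⁻³ Pa/m

3.6×10⁻³ Pa/m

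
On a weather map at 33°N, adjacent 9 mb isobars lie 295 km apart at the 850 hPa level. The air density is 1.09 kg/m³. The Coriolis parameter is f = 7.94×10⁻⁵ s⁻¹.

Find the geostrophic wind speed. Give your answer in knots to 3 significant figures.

Pressure gradient: |∂P/∂n| = 900 Pa / 295000 m = 3.05×10⁻³ Pa/m
Geostrophic balance (pressure-gradient force = Coriolis force):
V_g = (1/(fρ)) |∂P/∂n| = 3.05×10⁻³ / (7.94×10⁻⁵ × 1.09) = 35.3 m/s
Converting: 35.3 m/s × 1.944 = 68.5 knots

68.5 knots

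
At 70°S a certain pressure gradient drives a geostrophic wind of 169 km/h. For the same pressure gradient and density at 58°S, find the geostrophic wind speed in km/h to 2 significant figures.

190 km/h

With the same pressure gradient and density, V_g ∝ 1/f ∝ 1/sin φ.
V₂ = V₁ · sin φ₁ / sin φ₂ = 169 × sin 70° / sin 58°
V₂ = 169 × 0.9397/0.8480 = 190 km/h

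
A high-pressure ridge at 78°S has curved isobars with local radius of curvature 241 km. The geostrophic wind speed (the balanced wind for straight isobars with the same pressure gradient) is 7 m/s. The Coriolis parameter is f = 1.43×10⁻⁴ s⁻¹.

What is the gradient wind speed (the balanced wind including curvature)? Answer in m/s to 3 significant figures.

Around a high, pressure-gradient force acts outward with centrifugal, so Coriolis balances both:
fV = (1/ρ)|∂P/∂n| + V²/R  →  V² − fR·V + fR·V_g = 0
With fR = 1.43×10⁻⁴ × 241×10³ m = 34.5 m/s:
V = [fR − √((fR)² − 4 fR V_g)]/2 = [34.5 − √(34.5² − 4×34.5×7)]/2 = 9.77 m/s
Supergeostrophic (V > V_g = 7 m/s), as expected around a high.

9.77 m/s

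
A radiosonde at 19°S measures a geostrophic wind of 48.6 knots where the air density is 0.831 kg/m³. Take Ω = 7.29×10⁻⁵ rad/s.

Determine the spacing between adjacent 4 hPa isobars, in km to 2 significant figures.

Coriolis parameter at 19°S:
f = 2Ω sin φ = 2 × 7.29×10⁻⁵ × sin 19° = 4.75×10⁻⁵ s⁻¹
Wind speed in SI: 48.6 knots = 25.0 m/s
Geostrophic balance rearranged: |∂P/∂n| = f ρ V_g
|∂P/∂n| = 4.75×10⁻⁵ × 0.831 × 25.0 = 9.86×10⁻⁴ Pa/m
Isobar spacing: Δn = ΔP/|∂P/∂n| = 400 Pa / 9.86×10⁻⁴ Pa/m = 405588 m ≈ 410 km

410 km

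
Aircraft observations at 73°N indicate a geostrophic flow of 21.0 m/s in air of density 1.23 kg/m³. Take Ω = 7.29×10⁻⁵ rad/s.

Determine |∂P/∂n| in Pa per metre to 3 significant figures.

Coriolis parameter at 73°N:
f = 2Ω sin φ = 2 × 7.29×10⁻⁵ × sin 73° = 1.39×10⁻⁴ s⁻¹
Geostrophic balance rearranged: |∂P/∂n| = f ρ V_g
|∂P/∂n| = 1.39×10⁻⁴ × 1.23 × 21.0 = 3.60×10⁻³ Pa/m

3.60×10⁻³ Pa/m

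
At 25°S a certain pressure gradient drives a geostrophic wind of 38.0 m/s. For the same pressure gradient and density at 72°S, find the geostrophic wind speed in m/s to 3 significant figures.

With the same pressure gradient and density, V_g ∝ 1/f ∝ 1/sin φ.
V₂ = V₁ · sin φ₁ / sin φ₂ = 38.0 × sin 25° / sin 72°
V₂ = 38.0 × 0.4226/0.9511 = 16.9 m/s

16.9 m/s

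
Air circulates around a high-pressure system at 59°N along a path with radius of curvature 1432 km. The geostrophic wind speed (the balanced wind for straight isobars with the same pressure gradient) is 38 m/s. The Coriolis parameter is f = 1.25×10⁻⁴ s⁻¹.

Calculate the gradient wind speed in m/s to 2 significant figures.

55 m/s

Around a high, pressure-gradient force acts outward with centrifugal, so Coriolis balances both:
fV = (1/ρ)|∂P/∂n| + V²/R  →  V² − fR·V + fR·V_g = 0
With fR = 1.25×10⁻⁴ × 1432×10³ m = 179 m/s:
V = [fR − √((fR)² − 4 fR V_g)]/2 = [179 − √(179² − 4×179×38)]/2 = 54.7 m/s
Supergeostrophic (V > V_g = 38 m/s), as expected around a high.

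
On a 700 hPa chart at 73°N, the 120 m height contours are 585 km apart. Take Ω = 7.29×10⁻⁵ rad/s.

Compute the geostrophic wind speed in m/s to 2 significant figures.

14 m/s

Coriolis parameter at 73°N:
f = 2Ω sin φ = 2 × 7.29×10⁻⁵ × sin 73° = 1.39×10⁻⁴ s⁻¹
Height gradient: |∂Z/∂n| = 120 m / 585000 m = 2.05×10⁻⁴
On a pressure surface, geostrophic balance gives V_g = (g/f)|∂Z/∂n|:
V_g = 9.81 × 2.05×10⁻⁴ / 1.39×10⁻⁴ = 14.4 m/s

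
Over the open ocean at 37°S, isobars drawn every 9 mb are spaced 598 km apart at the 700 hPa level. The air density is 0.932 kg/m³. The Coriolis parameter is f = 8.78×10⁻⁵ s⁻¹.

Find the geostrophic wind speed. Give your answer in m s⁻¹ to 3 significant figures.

Pressure gradient: |∂P/∂n| = 900 Pa / 598000 m = 1.51×10⁻³ Pa/m
Geostrophic balance (pressure-gradient force = Coriolis force):
V_g = (1/(fρ)) |∂P/∂n| = 1.51×10⁻³ / (8.78×10⁻⁵ × 0.932) = 18.4 m/s

18.4 m s⁻¹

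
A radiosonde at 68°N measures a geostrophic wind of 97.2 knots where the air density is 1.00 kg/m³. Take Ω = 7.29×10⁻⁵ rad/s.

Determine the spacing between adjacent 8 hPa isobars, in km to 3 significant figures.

Coriolis parameter at 68°N:
f = 2Ω sin φ = 2 × 7.29×10⁻⁵ × sin 68° = 1.35×10⁻⁴ s⁻¹
Wind speed in SI: 97.2 knots = 50.0 m/s
Geostrophic balance rearranged: |∂P/∂n| = f ρ V_g
|∂P/∂n| = 1.35×10⁻⁴ × 1.00 × 50.0 = 6.76×10⁻³ Pa/m
Isobar spacing: Δn = ΔP/|∂P/∂n| = 800 Pa / 6.76×10⁻³ Pa/m = 118348 m ≈ 118 km

118 km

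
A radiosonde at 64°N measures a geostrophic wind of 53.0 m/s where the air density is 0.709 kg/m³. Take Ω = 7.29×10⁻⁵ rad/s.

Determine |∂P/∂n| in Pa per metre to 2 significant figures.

Coriolis parameter at 64°N:
f = 2Ω sin φ = 2 × 7.29×10⁻⁵ × sin 64° = 1.31×10⁻⁴ s⁻¹
Geostrophic balance rearranged: |∂P/∂n| = f ρ V_g
|∂P/∂n| = 1.31×10⁻⁴ × 0.709 × 53.0 = 4.92×10⁻³ Pa/m

4.9×10⁻³ Pa/m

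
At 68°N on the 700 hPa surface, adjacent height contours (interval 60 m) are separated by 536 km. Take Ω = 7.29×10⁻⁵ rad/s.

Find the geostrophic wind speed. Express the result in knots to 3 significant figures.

Coriolis parameter at 68°N:
f = 2Ω sin φ = 2 × 7.29×10⁻⁵ × sin 68° = 1.35×10⁻⁴ s⁻¹
Height gradient: |∂Z/∂n| = 60 m / 536000 m = 1.12×10⁻⁴
On a pressure surface, geostrophic balance gives V_g = (g/f)|∂Z/∂n|:
V_g = 9.81 × 1.12×10⁻⁴ / 1.35×10⁻⁴ = 8.12 m/s
Converting: 8.12 m/s × 1.944 = 15.8 knots

15.8 knots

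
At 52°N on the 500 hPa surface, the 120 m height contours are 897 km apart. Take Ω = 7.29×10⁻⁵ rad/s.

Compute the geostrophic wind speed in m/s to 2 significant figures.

Coriolis parameter at 52°N:
f = 2Ω sin φ = 2 × 7.29×10⁻⁵ × sin 52° = 1.15×10⁻⁴ s⁻¹
Height gradient: |∂Z/∂n| = 120 m / 897000 m = 1.34×10⁻⁴
On a pressure surface, geostrophic balance gives V_g = (g/f)|∂Z/∂n|:
V_g = 9.81 × 1.34×10⁻⁴ / 1.15×10⁻⁴ = 11.4 m/s

11 m/s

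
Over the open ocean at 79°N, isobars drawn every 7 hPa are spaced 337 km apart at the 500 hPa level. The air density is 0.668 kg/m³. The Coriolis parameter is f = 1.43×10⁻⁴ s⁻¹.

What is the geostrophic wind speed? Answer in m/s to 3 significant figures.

21.7 m/s

Pressure gradient: |∂P/∂n| = 700 Pa / 337000 m = 2.08×10⁻³ Pa/m
Geostrophic balance (pressure-gradient force = Coriolis force):
V_g = (1/(fρ)) |∂P/∂n| = 2.08×10⁻³ / (1.43×10⁻⁴ × 0.668) = 21.7 m/s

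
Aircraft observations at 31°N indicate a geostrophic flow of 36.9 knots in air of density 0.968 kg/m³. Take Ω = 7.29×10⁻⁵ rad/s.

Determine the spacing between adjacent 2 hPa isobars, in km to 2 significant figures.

140 km

Coriolis parameter at 31°N:
f = 2Ω sin φ = 2 × 7.29×10⁻⁵ × sin 31° = 7.51×10⁻⁵ s⁻¹
Wind speed in SI: 36.9 knots = 19.0 m/s
Geostrophic balance rearranged: |∂P/∂n| = f ρ V_g
|∂P/∂n| = 7.51×10⁻⁵ × 0.968 × 19.0 = 1.38×10⁻³ Pa/m
Isobar spacing: Δn = ΔP/|∂P/∂n| = 200 Pa / 1.38×10⁻³ Pa/m = 144942 m ≈ 140 km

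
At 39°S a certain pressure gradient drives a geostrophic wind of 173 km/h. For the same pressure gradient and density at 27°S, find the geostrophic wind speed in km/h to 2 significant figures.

240 km/h

With the same pressure gradient and density, V_g ∝ 1/f ∝ 1/sin φ.
V₂ = V₁ · sin φ₁ / sin φ₂ = 173 × sin 39° / sin 27°
V₂ = 173 × 0.6293/0.4540 = 240 km/h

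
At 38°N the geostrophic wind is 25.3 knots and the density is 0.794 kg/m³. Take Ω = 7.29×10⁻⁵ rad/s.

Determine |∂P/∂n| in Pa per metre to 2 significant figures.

9.3×10⁻⁴ Pa/m

Coriolis parameter at 38°N:
f = 2Ω sin φ = 2 × 7.29×10⁻⁵ × sin 38° = 8.98×10⁻⁵ s⁻¹
Wind speed in SI: 25.3 knots = 13.0 m/s
Geostrophic balance rearranged: |∂P/∂n| = f ρ V_g
|∂P/∂n| = 8.98×10⁻⁵ × 0.794 × 13.0 = 9.28×10⁻⁴ Pa/m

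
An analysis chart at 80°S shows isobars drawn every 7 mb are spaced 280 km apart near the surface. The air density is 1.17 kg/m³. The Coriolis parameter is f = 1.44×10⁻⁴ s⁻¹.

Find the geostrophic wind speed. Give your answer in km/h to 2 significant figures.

53 km/h

Pressure gradient: |∂P/∂n| = 700 Pa / 280000 m = 2.50×10⁻³ Pa/m
Geostrophic balance (pressure-gradient force = Coriolis force):
V_g = (1/(fρ)) |∂P/∂n| = 2.50×10⁻³ / (1.44×10⁻⁴ × 1.17) = 14.8 m/s
Converting: 14.8 m/s × 3.6 = 53 km/h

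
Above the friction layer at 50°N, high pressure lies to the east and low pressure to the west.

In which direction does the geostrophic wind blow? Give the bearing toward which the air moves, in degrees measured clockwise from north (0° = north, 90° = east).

The pressure-gradient force points toward the west (bearing 270°).
Geostrophic balance: in the Northern Hemisphere the Coriolis force deflects motion to the right, so the geostrophic wind blows 90° to the right of the pressure-gradient force (low pressure on the left).
Rotating 270° by 90° clockwise gives 000° — the wind blows toward the north.

000°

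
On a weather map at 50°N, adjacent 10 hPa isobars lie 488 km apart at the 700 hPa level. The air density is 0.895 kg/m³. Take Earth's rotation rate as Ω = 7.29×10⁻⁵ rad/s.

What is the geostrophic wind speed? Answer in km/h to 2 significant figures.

74 km/h

Coriolis parameter at 50°N:
f = 2Ω sin φ = 2 × 7.29×10⁻⁵ × sin 50° = 1.12×10⁻⁴ s⁻¹
Pressure gradient: |∂P/∂n| = 1000 Pa / 488000 m = 2.05×10⁻³ Pa/m
Geostrophic balance (pressure-gradient force = Coriolis force):
V_g = (1/(fρ)) |∂P/∂n| = 2.05×10⁻³ / (1.12×10⁻⁴ × 0.895) = 20.5 m/s
Converting: 20.5 m/s × 3.6 = 74 km/h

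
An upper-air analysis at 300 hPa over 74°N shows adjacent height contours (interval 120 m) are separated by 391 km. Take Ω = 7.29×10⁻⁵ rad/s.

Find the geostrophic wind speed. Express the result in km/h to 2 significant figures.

Coriolis parameter at 74°N:
f = 2Ω sin φ = 2 × 7.29×10⁻⁵ × sin 74° = 1.40×10⁻⁴ s⁻¹
Height gradient: |∂Z/∂n| = 120 m / 391000 m = 3.07×10⁻⁴
On a pressure surface, geostrophic balance gives V_g = (g/f)|∂Z/∂n|:
V_g = 9.81 × 3.07×10⁻⁴ / 1.40×10⁻⁴ = 21.5 m/s
Converting: 21.5 m/s × 3.6 = 77 km/h

77 km/h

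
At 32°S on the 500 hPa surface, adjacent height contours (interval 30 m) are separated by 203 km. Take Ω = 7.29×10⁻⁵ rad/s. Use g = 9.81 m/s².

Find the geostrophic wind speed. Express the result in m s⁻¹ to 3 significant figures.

Coriolis parameter at 32°S:
f = 2Ω sin φ = 2 × 7.29×10⁻⁵ × sin 32° = 7.73×10⁻⁵ s⁻¹
Height gradient: |∂Z/∂n| = 30 m / 203000 m = 1.48×10⁻⁴
On a pressure surface, geostrophic balance gives V_g = (g/f)|∂Z/∂n|:
V_g = 9.81 × 1.48×10⁻⁴ / 7.73×10⁻⁵ = 18.8 m/s

18.8 m s⁻¹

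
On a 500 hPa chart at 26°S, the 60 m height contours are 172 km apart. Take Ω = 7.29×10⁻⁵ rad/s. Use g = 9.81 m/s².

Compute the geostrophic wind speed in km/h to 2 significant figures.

190 km/h

Coriolis parameter at 26°S:
f = 2Ω sin φ = 2 × 7.29×10⁻⁵ × sin 26° = 6.39×10⁻⁵ s⁻¹
Height gradient: |∂Z/∂n| = 60 m / 172000 m = 3.49×10⁻⁴
On a pressure surface, geostrophic balance gives V_g = (g/f)|∂Z/∂n|:
V_g = 9.81 × 3.49×10⁻⁴ / 6.39×10⁻⁵ = 53.5 m/s
Converting: 53.5 m/s × 3.6 = 190 km/h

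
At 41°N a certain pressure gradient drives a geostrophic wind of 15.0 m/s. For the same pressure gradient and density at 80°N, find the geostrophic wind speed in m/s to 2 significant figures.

10.0 m/s

With the same pressure gradient and density, V_g ∝ 1/f ∝ 1/sin φ.
V₂ = V₁ · sin φ₁ / sin φ₂ = 15.0 × sin 41° / sin 80°
V₂ = 15.0 × 0.6561/0.9848 = 10.0 m/s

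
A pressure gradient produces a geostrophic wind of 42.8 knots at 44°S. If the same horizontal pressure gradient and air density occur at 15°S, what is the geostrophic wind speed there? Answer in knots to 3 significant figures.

115 knots

With the same pressure gradient and density, V_g ∝ 1/f ∝ 1/sin φ.
V₂ = V₁ · sin φ₁ / sin φ₂ = 42.8 × sin 44° / sin 15°
V₂ = 42.8 × 0.6947/0.2588 = 115 knots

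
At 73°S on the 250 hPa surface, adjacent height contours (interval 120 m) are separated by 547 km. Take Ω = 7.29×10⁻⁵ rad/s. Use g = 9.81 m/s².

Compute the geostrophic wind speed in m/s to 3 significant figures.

Coriolis parameter at 73°S:
f = 2Ω sin φ = 2 × 7.29×10⁻⁵ × sin 73° = 1.39×10⁻⁴ s⁻¹
Height gradient: |∂Z/∂n| = 120 m / 547000 m = 2.19×10⁻⁴
On a pressure surface, geostrophic balance gives V_g = (g/f)|∂Z/∂n|:
V_g = 9.81 × 2.19×10⁻⁴ / 1.39×10⁻⁴ = 15.4 m/s

15.4 m/s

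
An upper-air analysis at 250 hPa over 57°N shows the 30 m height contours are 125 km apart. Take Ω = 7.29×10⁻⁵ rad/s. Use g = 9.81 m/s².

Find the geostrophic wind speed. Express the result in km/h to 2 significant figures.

69 km/h

Coriolis parameter at 57°N:
f = 2Ω sin φ = 2 × 7.29×10⁻⁵ × sin 57° = 1.22×10⁻⁴ s⁻¹
Height gradient: |∂Z/∂n| = 30 m / 125000 m = 2.40×10⁻⁴
On a pressure surface, geostrophic balance gives V_g = (g/f)|∂Z/∂n|:
V_g = 9.81 × 2.40×10⁻⁴ / 1.22×10⁻⁴ = 19.3 m/s
Converting: 19.3 m/s × 3.6 = 69 km/h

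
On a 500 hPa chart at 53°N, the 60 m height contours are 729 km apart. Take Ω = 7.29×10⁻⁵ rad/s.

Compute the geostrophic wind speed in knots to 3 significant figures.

Coriolis parameter at 53°N:
f = 2Ω sin φ = 2 × 7.29×10⁻⁵ × sin 53° = 1.16×10⁻⁴ s⁻¹
Height gradient: |∂Z/∂n| = 60 m / 729000 m = 8.23×10⁻⁵
On a pressure surface, geostrophic balance gives V_g = (g/f)|∂Z/∂n|:
V_g = 9.81 × 8.23×10⁻⁵ / 1.16×10⁻⁴ = 6.93 m/s
Converting: 6.93 m/s × 1.944 = 13.5 knots

13.5 knots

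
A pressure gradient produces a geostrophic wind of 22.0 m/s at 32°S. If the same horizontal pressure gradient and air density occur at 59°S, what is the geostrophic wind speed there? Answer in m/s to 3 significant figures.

13.6 m/s

With the same pressure gradient and density, V_g ∝ 1/f ∝ 1/sin φ.
V₂ = V₁ · sin φ₁ / sin φ₂ = 22.0 × sin 32° / sin 59°
V₂ = 22.0 × 0.5299/0.8572 = 13.6 m/s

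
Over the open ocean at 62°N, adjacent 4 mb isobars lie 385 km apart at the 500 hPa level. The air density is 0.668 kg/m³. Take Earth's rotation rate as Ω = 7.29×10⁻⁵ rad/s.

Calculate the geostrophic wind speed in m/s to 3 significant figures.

12.1 m/s

Coriolis parameter at 62°N:
f = 2Ω sin φ = 2 × 7.29×10⁻⁵ × sin 62° = 1.29×10⁻⁴ s⁻¹
Pressure gradient: |∂P/∂n| = 400 Pa / 385000 m = 1.04×10⁻³ Pa/m
Geostrophic balance (pressure-gradient force = Coriolis force):
V_g = (1/(fρ)) |∂P/∂n| = 1.04×10⁻³ / (1.29×10⁻⁴ × 0.668) = 12.1 m/s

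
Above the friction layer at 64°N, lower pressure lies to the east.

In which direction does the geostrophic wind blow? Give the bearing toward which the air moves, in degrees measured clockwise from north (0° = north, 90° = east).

The pressure-gradient force points toward the east (bearing 090°).
Geostrophic balance: in the Northern Hemisphere the Coriolis force deflects motion to the right, so the geostrophic wind blows 90° to the right of the pressure-gradient force (low pressure on the left).
Rotating 090° by 90° clockwise gives 180° — the wind blows toward the south.

180°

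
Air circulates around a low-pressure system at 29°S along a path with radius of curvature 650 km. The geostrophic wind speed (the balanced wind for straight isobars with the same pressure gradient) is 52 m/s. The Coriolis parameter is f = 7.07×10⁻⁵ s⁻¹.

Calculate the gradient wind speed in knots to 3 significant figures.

60.3 knots

Around a low, centrifugal force acts outward with Coriolis, so pressure-gradient force balances both:
(1/ρ)|∂P/∂n| = fV + V²/R  →  V² + fR·V − fR·V_g = 0
With fR = 7.07×10⁻⁵ × 650×10³ m = 46.0 m/s:
V = [−fR + √((fR)² + 4 fR V_g)]/2 = [−46.0 + √(46.0² + 4×46.0×52)]/2 = 31 m/s
Subgeostrophic (V < V_g = 52 m/s), as expected around a low.
Converting: 31 m/s × 1.944 = 60.3 knots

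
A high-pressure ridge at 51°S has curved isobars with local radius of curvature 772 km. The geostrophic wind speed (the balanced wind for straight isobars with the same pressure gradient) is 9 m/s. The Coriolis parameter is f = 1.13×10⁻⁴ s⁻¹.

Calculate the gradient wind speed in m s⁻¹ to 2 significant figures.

Around a high, pressure-gradient force acts outward with centrifugal, so Coriolis balances both:
fV = (1/ρ)|∂P/∂n| + V²/R  →  V² − fR·V + fR·V_g = 0
With fR = 1.13×10⁻⁴ × 772×10³ m = 87.2 m/s:
V = [fR − √((fR)² − 4 fR V_g)]/2 = [87.2 − √(87.2² − 4×87.2×9)]/2 = 10.2 m/s
Supergeostrophic (V > V_g = 9 m/s), as expected around a high.

10 m s⁻¹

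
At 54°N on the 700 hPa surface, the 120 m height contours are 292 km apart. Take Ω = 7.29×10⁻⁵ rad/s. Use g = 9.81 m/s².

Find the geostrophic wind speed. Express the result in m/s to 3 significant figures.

Coriolis parameter at 54°N:
f = 2Ω sin φ = 2 × 7.29×10⁻⁵ × sin 54° = 1.18×10⁻⁴ s⁻¹
Height gradient: |∂Z/∂n| = 120 m / 292000 m = 4.11×10⁻⁴
On a pressure surface, geostrophic balance gives V_g = (g/f)|∂Z/∂n|:
V_g = 9.81 × 4.11×10⁻⁴ / 1.18×10⁻⁴ = 34.2 m/s

34.2 m/s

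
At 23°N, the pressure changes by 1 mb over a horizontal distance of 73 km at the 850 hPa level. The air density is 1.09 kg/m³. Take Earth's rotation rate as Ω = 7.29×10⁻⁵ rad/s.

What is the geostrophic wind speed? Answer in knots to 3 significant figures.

42.9 knots

Coriolis parameter at 23°N:
f = 2Ω sin φ = 2 × 7.29×10⁻⁵ × sin 23° = 5.70×10⁻⁵ s⁻¹
Pressure gradient: |∂P/∂n| = 100 Pa / 73000 m = 1.37×10⁻³ Pa/m
Geostrophic balance (pressure-gradient force = Coriolis force):
V_g = (1/(fρ)) |∂P/∂n| = 1.37×10⁻³ / (5.70×10⁻⁵ × 1.09) = 22.1 m/s
Converting: 22.1 m/s × 1.944 = 42.9 knots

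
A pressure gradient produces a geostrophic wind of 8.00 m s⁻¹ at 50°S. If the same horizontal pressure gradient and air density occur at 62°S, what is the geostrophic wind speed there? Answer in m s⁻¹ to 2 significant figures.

6.9 m s⁻¹

With the same pressure gradient and density, V_g ∝ 1/f ∝ 1/sin φ.
V₂ = V₁ · sin φ₁ / sin φ₂ = 8.00 × sin 50° / sin 62°
V₂ = 8.00 × 0.7660/0.8829 = 6.9 m s⁻¹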